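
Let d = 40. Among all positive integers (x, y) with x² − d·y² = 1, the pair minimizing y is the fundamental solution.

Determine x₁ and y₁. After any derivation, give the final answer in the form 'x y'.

√40 → a₀=6, period (3,12); ℓ=2 even so k=1
step 0: (6, 1)  from 6·(1,0) + (0,1)
step 1: (19, 3)  from 3·(6,1) + (1,0)
(x₁, y₁) = (19, 3);  19² − 40·3² = 1 ✓

19 3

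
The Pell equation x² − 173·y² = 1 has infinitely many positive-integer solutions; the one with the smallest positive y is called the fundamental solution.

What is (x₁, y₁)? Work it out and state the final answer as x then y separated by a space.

[13; 6,1,1,6,26] for √173; ℓ=5 ⇒ convergent index 9
i=0: a=13 ⇒ p=13, q=1
…
i=5: a=26 ⇒ p=29239, q=2223
…
i=7: a=1 ⇒ p=205791, q=15646
i=8: a=1 ⇒ p=382343, q=29069
i=9: a=6 ⇒ p=2499849, q=190060
(x₁, y₁) = (2499849, 190060);  2499849² − 173·190060² = 1 ✓

2499849 190060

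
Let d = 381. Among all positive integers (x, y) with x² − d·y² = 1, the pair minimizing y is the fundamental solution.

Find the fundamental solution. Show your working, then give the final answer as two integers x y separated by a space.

√381 = [19; 1,1,12,1,1,38, …], period ℓ=6 (even) → k=5
k=0  a_k=19  p_k/q_k = 19/1
k=1  a_k=1  p_k/q_k = 20/1
k=2  a_k=1  p_k/q_k = 39/2
k=3  a_k=12  p_k/q_k = 488/25
k=4  a_k=1  p_k/q_k = 527/27
k=5  a_k=1  p_k/q_k = 1015/52
→ (1015, 52).  Check: 1015²=1030225, 381·52²=1030224, difference 1.

1015 52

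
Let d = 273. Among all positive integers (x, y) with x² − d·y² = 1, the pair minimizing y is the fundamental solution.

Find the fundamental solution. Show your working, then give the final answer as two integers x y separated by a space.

727 44

[16; 1,1,10,1,1,32] for √273; ℓ=6 ⇒ convergent index 5
k=0  a_k=16  p_k/q_k = 16/1
k=1  a_k=1  p_k/q_k = 17/1
…
k=3  a_k=10  p_k/q_k = 347/21
k=4  a_k=1  p_k/q_k = 380/23
k=5  a_k=1  p_k/q_k = 727/44
fundamental: x₁=727, y₁=44  (since 528529 − 273·1936 = 1)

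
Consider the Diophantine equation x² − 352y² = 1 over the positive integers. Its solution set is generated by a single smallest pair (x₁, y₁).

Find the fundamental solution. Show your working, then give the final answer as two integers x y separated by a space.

77617 4137

√352 → a₀=18, period (1,3,5,9,5,3,1,36); ℓ=8 even so k=7
step 0: (18, 1)  from 18·(1,0) + (0,1)
…
step 2: (75, 4)  from 3·(19,1) + (18,1)
step 3: (394, 21)  from 5·(75,4) + (19,1)
step 4: (3621, 193)  from 9·(394,21) + (75,4)
step 5: (18499, 986)  from 5·(3621,193) + (394,21)
step 6: (59118, 3151)  from 3·(18499,986) + (3621,193)
step 7: (77617, 4137)  from 1·(59118,3151) + (18499,986)
fundamental: x₁=77617, y₁=4137  (since 6024398689 − 352·17114769 = 1)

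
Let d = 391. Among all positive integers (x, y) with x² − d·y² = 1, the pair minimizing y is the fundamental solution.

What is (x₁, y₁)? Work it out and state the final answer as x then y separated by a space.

[19; 1,3,2,2,1,…,3,1,38] for √391; ℓ=16 ⇒ convergent index 15
i=0: a=19 ⇒ p=19, q=1
i=1: a=1 ⇒ p=20, q=1
i=2: a=3 ⇒ p=79, q=4
i=3: a=2 ⇒ p=178, q=9
…
i=5: a=1 ⇒ p=613, q=31
…
i=7: a=2 ⇒ p=2709, q=137
…
i=9: a=2 ⇒ p=107747, q=5449
…
i=12: a=2 ⇒ p=696292, q=35213
i=13: a=2 ⇒ p=1660597, q=83980
i=14: a=3 ⇒ p=5678083, q=287153
i=15: a=1 ⇒ p=7338680, q=371133
(x₁, y₁) = (7338680, 371133);  7338680² − 391·371133² = 1 ✓

7338680 371133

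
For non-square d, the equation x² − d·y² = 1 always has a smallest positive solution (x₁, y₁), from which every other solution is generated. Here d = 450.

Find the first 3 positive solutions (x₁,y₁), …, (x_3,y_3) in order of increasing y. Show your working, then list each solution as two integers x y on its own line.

19601 924
768398401 36222648
30122754096401 1420000245972

[21; 4,1,2,4,2,1,4,42] for √450; ℓ=8 ⇒ convergent index 7
a_0=21:  p_0=21·1+0=21,  q_0=21·0+1=1
a_1=4:  p_1=4·21+1=85,  q_1=4·1+0=4
…
a_3=2:  p_3=2·106+85=297,  q_3=2·5+4=14
…
a_5=2:  p_5=2·1294+297=2885,  q_5=2·61+14=136
a_6=1:  p_6=1·2885+1294=4179,  q_6=1·136+61=197
a_7=4:  p_7=4·4179+2885=19601,  q_7=4·197+136=924
(x₁, y₁) = (19601, 924);  19601² − 450·924² = 1 ✓
(x_2, y_2) = (19601·19601 + 450·924·924, 19601·924 + 924·19601) = (768398401, 36222648)
(x_3, y_3) = (19601·768398401 + 450·924·36222648, 19601·36222648 + 924·768398401) = (30122754096401, 1420000245972)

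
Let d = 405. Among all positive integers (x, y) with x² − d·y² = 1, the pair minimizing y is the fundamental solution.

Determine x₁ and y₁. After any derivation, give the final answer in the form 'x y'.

√405 → a₀=20, period (8,40); ℓ=2 even so k=1
k=0  a_k=20  p_k/q_k = 20/1
k=1  a_k=8  p_k/q_k = 161/8
fundamental: x₁=161, y₁=8  (since 25921 − 405·64 = 1)

161 8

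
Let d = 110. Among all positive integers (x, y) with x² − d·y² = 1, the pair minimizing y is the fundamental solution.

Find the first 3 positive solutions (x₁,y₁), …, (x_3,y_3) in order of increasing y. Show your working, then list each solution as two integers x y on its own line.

d=110: √d = [10; 2,20] (ℓ=2, even), read p_1/q_1
k=0  a_k=10  p_k/q_k = 10/1
k=1  a_k=2  p_k/q_k = 21/2
(x₁, y₁) = (21, 2);  21² − 110·2² = 1 ✓
n=2: (21,2)∘(21,2) = (21·21+110·2·2, 21·2+2·21) = (881,84)
n=3: (881,84)∘(21,2) = (21·881+110·2·84, 21·84+2·881) = (36981,3526)

21 2
881 84
36981 3526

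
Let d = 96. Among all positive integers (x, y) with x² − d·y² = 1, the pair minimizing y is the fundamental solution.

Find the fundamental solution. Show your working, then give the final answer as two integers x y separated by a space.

√96 = [9; 1,3,1,18, …], period ℓ=4 (even) → k=3
k=0  a_k=9  p_k/q_k = 9/1
k=1  a_k=1  p_k/q_k = 10/1
k=2  a_k=3  p_k/q_k = 39/4
k=3  a_k=1  p_k/q_k = 49/5
→ (49, 5).  Check: 49²=2401, 96·5²=2400, difference 1.

49 5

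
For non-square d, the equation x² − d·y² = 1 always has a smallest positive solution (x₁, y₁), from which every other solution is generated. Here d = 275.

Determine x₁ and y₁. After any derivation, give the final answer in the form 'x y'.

d=275: √d = [16; 1,1,2,1,1,32] (ℓ=6, even), read p_5/q_5
a_0=16:  p_0=16·1+0=16,  q_0=16·0+1=1
a_1=1:  p_1=1·16+1=17,  q_1=1·1+0=1
a_2=1:  p_2=1·17+16=33,  q_2=1·1+1=2
…
a_4=1:  p_4=1·83+33=116,  q_4=1·5+2=7
a_5=1:  p_5=1·116+83=199,  q_5=1·7+5=12
(x₁, y₁) = (199, 12);  199² − 275·12² = 1 ✓

199 12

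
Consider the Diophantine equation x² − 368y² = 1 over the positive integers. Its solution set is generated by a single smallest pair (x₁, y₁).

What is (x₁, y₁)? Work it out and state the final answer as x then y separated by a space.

√368 = [19; 5,2,5,38, …], period ℓ=4 (even) → k=3
k=0  a_k=19  p_k/q_k = 19/1
k=1  a_k=5  p_k/q_k = 96/5
k=2  a_k=2  p_k/q_k = 211/11
k=3  a_k=5  p_k/q_k = 1151/60
→ (1151, 60).  Check: 1151²=1324801, 368·60²=1324800, difference 1.

1151 60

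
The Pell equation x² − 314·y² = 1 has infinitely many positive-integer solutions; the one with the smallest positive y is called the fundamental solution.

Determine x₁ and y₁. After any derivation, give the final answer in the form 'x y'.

392499 22150

d=314: √d = [17; 1,2,1,1,2,1,34] (ℓ=7, odd), read p_13/q_13
step 0: (17, 1)  from 17·(1,0) + (0,1)
…
step 2: (53, 3)  from 2·(18,1) + (17,1)
…
step 5: (319, 18)  from 2·(124,7) + (71,4)
step 6: (443, 25)  from 1·(319,18) + (124,7)
step 7: (15381, 868)  from 34·(443,25) + (319,18)
step 8: (15824, 893)  from 1·(15381,868) + (443,25)
step 9: (47029, 2654)  from 2·(15824,893) + (15381,868)
…
step 11: (109882, 6201)  from 1·(62853,3547) + (47029,2654)
step 12: (282617, 15949)  from 2·(109882,6201) + (62853,3547)
step 13: (392499, 22150)  from 1·(282617,15949) + (109882,6201)
→ (392499, 22150).  Check: 392499²=154055465001, 314·22150²=154055465000, difference 1.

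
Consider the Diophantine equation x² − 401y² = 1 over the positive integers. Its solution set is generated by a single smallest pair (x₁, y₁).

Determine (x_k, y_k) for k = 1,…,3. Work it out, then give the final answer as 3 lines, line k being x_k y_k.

801 40
1283201 64080
2055687201 102656120

√401 = [20; 40, …], period ℓ=1 (odd) → k=1
a_0=20:  p_0=20·1+0=20,  q_0=20·0+1=1
a_1=40:  p_1=40·20+1=801,  q_1=40·1+0=40
(x₁, y₁) = (801, 40);  801² − 401·40² = 1 ✓
n=2: (801,40)∘(801,40) = (801·801+401·40·40, 801·40+40·801) = (1283201,64080)
n=3: (1283201,64080)∘(801,40) = (801·1283201+401·40·64080, 801·64080+40·1283201) = (2055687201,102656120)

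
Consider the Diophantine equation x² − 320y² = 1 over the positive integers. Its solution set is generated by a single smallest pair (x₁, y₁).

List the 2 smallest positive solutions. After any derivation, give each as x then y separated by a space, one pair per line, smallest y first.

√320 = [17; 1,7,1,34, …], period ℓ=4 (even) → k=3
i=0: a=17 ⇒ p=17, q=1
i=1: a=1 ⇒ p=18, q=1
i=2: a=7 ⇒ p=143, q=8
i=3: a=1 ⇒ p=161, q=9
(x₁, y₁) = (161, 9);  161² − 320·9² = 1 ✓
n=2: (161,9)∘(161,9) = (161·161+320·9·9, 161·9+9·161) = (51841,2898)

161 9
51841 2898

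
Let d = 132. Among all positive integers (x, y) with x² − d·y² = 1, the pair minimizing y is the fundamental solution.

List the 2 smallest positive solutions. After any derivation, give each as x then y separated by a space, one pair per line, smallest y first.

23 2
1057 92

d=132: √d = [11; 2,22] (ℓ=2, even), read p_1/q_1
a_0=11:  p_0=11·1+0=11,  q_0=11·0+1=1
a_1=2:  p_1=2·11+1=23,  q_1=2·1+0=2
(x₁, y₁) = (23, 2);  23² − 132·2² = 1 ✓
(23+2√132)^2 = 1057 + 92√132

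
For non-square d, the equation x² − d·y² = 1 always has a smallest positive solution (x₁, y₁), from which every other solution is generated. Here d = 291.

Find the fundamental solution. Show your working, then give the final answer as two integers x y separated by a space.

290 17

d=291: √d = [17; 17,34] (ℓ=2, even), read p_1/q_1
k=0  a_k=17  p_k/q_k = 17/1
k=1  a_k=17  p_k/q_k = 290/17
fundamental: x₁=290, y₁=17  (since 84100 − 291·289 = 1)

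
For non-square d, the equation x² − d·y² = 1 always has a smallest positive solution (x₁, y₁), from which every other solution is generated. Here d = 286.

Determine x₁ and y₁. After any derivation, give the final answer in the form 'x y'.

561835 33222

d=286: √d = [16; 1,10,3,3,2,3,3,10,1,32] (ℓ=10, even), read p_9/q_9
i=0: a=16 ⇒ p=16, q=1
i=1: a=1 ⇒ p=17, q=1
i=2: a=10 ⇒ p=186, q=11
i=3: a=3 ⇒ p=575, q=34
i=4: a=3 ⇒ p=1911, q=113
i=5: a=2 ⇒ p=4397, q=260
…
i=7: a=3 ⇒ p=49703, q=2939
i=8: a=10 ⇒ p=512132, q=30283
i=9: a=1 ⇒ p=561835, q=33222
fundamental: x₁=561835, y₁=33222  (since 315658567225 − 286·1103701284 = 1)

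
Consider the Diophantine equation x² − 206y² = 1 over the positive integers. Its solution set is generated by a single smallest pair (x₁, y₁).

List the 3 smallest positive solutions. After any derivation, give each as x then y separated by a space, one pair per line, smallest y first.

59535 4148
7088832449 493902360
844067279642895 58808954001052

√206 → a₀=14, period (2,1,5,14,5,1,2,28); ℓ=8 even so k=7
i=0: a=14 ⇒ p=14, q=1
i=1: a=2 ⇒ p=29, q=2
…
i=6: a=1 ⇒ p=20998, q=1463
i=7: a=2 ⇒ p=59535, q=4148
fundamental: x₁=59535, y₁=4148  (since 3544416225 − 206·17205904 = 1)
(59535+4148√206)^2 = 7088832449 + 493902360√206
(59535+4148√206)^3 = 844067279642895 + 58808954001052√206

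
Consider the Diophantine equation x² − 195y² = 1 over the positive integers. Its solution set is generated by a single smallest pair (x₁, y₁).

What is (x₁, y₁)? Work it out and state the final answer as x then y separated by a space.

14 1

√195 → a₀=13, period (1,26); ℓ=2 even so k=1
a_0=13:  p_0=13·1+0=13,  q_0=13·0+1=1
a_1=1:  p_1=1·13+1=14,  q_1=1·1+0=1
(x₁, y₁) = (14, 1);  14² − 195·1² = 1 ✓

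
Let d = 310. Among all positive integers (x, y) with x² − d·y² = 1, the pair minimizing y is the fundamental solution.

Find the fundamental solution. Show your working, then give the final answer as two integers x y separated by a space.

d=310: √d = [17; 1,1,1,1,5,…,1,1,34] (ℓ=16, even), read p_15/q_15
step 0: (17, 1)  from 17·(1,0) + (0,1)
…
step 3: (53, 3)  from 1·(35,2) + (18,1)
step 4: (88, 5)  from 1·(53,3) + (35,2)
step 5: (493, 28)  from 5·(88,5) + (53,3)
…
step 7: (2060, 117)  from 1·(1567,89) + (493,28)
step 8: (5687, 323)  from 2·(2060,117) + (1567,89)
step 9: (7747, 440)  from 1·(5687,323) + (2060,117)
step 10: (28928, 1643)  from 3·(7747,440) + (5687,323)
step 11: (152387, 8655)  from 5·(28928,1643) + (7747,440)
…
step 14: (515017, 29251)  from 1·(333702,18953) + (181315,10298)
step 15: (848719, 48204)  from 1·(515017,29251) + (333702,18953)
→ (848719, 48204).  Check: 848719²=720323940961, 310·48204²=720323940960, difference 1.

848719 48204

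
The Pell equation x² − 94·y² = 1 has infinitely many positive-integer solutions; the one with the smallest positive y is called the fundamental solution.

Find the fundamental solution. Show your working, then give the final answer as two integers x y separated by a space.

2143295 221064

√94 → a₀=9, period (1,2,3,1,1,…,2,1,18); ℓ=16 even so k=15
a_0=9:  p_0=9·1+0=9,  q_0=9·0+1=1
…
a_3=3:  p_3=3·29+10=97,  q_3=3·3+1=10
a_4=1:  p_4=1·97+29=126,  q_4=1·10+3=13
a_5=1:  p_5=1·126+97=223,  q_5=1·13+10=23
a_6=5:  p_6=5·223+126=1241,  q_6=5·23+13=128
a_7=1:  p_7=1·1241+223=1464,  q_7=1·128+23=151
a_8=8:  p_8=8·1464+1241=12953,  q_8=8·151+128=1336
a_9=1:  p_9=1·12953+1464=14417,  q_9=1·1336+151=1487
…
a_12=1:  p_12=1·99455+85038=184493,  q_12=1·10258+8771=19029
a_13=3:  p_13=3·184493+99455=652934,  q_13=3·19029+10258=67345
a_14=2:  p_14=2·652934+184493=1490361,  q_14=2·67345+19029=153719
a_15=1:  p_15=1·1490361+652934=2143295,  q_15=1·153719+67345=221064
→ (2143295, 221064).  Check: 2143295²=4593713457025, 94·221064²=4593713457024, difference 1.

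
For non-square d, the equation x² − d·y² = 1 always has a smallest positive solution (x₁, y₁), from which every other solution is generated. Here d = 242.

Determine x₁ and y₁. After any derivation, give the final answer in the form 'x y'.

d=242: √d = [15; 1,1,3,1,14,1,3,1,1,30] (ℓ=10, even), read p_9/q_9
i=0: a=15 ⇒ p=15, q=1
i=1: a=1 ⇒ p=16, q=1
i=2: a=1 ⇒ p=31, q=2
i=3: a=3 ⇒ p=109, q=7
…
i=5: a=14 ⇒ p=2069, q=133
i=6: a=1 ⇒ p=2209, q=142
i=7: a=3 ⇒ p=8696, q=559
i=8: a=1 ⇒ p=10905, q=701
i=9: a=1 ⇒ p=19601, q=1260
(x₁, y₁) = (19601, 1260);  19601² − 242·1260² = 1 ✓

19601 1260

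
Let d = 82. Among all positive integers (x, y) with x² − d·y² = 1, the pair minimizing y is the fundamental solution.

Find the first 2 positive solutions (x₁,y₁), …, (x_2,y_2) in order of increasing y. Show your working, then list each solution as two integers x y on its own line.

163 18
53137 5868

√82 = [9; 18, …], period ℓ=1 (odd) → k=1
a_0=9:  p_0=9·1+0=9,  q_0=9·0+1=1
a_1=18:  p_1=18·9+1=163,  q_1=18·1+0=18
→ (163, 18).  Check: 163²=26569, 82·18²=26568, difference 1.
(x_2, y_2) = (163·163 + 82·18·18, 163·18 + 18·163) = (53137, 5868)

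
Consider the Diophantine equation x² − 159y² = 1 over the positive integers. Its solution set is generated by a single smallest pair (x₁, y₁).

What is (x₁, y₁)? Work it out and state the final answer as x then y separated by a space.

1324 105

d=159: √d = [12; 1,1,1,1,3,1,1,1,1,24] (ℓ=10, even), read p_9/q_9
k=0  a_k=12  p_k/q_k = 12/1
k=1  a_k=1  p_k/q_k = 13/1
k=2  a_k=1  p_k/q_k = 25/2
…
k=5  a_k=3  p_k/q_k = 227/18
k=6  a_k=1  p_k/q_k = 290/23
…
k=8  a_k=1  p_k/q_k = 807/64
k=9  a_k=1  p_k/q_k = 1324/105
fundamental: x₁=1324, y₁=105  (since 1752976 − 159·11025 = 1)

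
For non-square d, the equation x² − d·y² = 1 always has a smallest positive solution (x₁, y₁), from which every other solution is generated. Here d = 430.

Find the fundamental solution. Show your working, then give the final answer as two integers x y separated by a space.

2862251 138030

√430 → a₀=20, period (1,2,1,3,1,…,2,1,40); ℓ=14 even so k=13
k=0  a_k=20  p_k/q_k = 20/1
…
k=4  a_k=3  p_k/q_k = 311/15
…
k=8  a_k=6  p_k/q_k = 133439/6435
…
k=10  a_k=3  p_k/q_k = 599138/28893
k=11  a_k=1  p_k/q_k = 754371/36379
k=12  a_k=2  p_k/q_k = 2107880/101651
k=13  a_k=1  p_k/q_k = 2862251/138030
→ (2862251, 138030).  Check: 2862251²=8192480787001, 430·138030²=8192480787000, difference 1.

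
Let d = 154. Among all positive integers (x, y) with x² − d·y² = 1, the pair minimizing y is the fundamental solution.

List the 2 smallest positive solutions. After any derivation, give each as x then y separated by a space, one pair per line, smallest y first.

21295 1716
906954049 73084440

[12; 2,2,3,1,2,1,3,2,2,24] for √154; ℓ=10 ⇒ convergent index 9
k=0  a_k=12  p_k/q_k = 12/1
k=1  a_k=2  p_k/q_k = 25/2
k=2  a_k=2  p_k/q_k = 62/5
…
k=5  a_k=2  p_k/q_k = 757/61
…
k=8  a_k=2  p_k/q_k = 8724/703
k=9  a_k=2  p_k/q_k = 21295/1716
→ (21295, 1716).  Check: 21295²=453477025, 154·1716²=453477024, difference 1.
k=2:  x_2 = 21295·21295+154·1716·1716 = 906954049,  y_2 = 21295·1716+1716·21295 = 73084440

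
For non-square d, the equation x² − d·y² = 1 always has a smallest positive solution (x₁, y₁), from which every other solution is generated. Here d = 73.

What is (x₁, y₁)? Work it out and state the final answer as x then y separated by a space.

√73 → a₀=8, period (1,1,5,5,1,1,16); ℓ=7 odd so k=13
k=0  a_k=8  p_k/q_k = 8/1
k=1  a_k=1  p_k/q_k = 9/1
k=2  a_k=1  p_k/q_k = 17/2
k=3  a_k=5  p_k/q_k = 94/11
k=4  a_k=5  p_k/q_k = 487/57
k=5  a_k=1  p_k/q_k = 581/68
k=6  a_k=1  p_k/q_k = 1068/125
…
k=8  a_k=1  p_k/q_k = 18737/2193
k=9  a_k=1  p_k/q_k = 36406/4261
k=10  a_k=5  p_k/q_k = 200767/23498
…
k=12  a_k=1  p_k/q_k = 1241008/145249
k=13  a_k=1  p_k/q_k = 2281249/267000
fundamental: x₁=2281249, y₁=267000  (since 5204097000001 − 73·71289000000 = 1)

2281249 267000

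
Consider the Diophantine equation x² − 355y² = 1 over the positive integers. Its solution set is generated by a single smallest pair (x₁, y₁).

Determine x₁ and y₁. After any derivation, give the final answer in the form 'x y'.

[18; 1,5,3,3,1,6,1,3,3,5,1,36] for √355; ℓ=12 ⇒ convergent index 11
step 0: (18, 1)  from 18·(1,0) + (0,1)
step 1: (19, 1)  from 1·(18,1) + (1,0)
…
step 3: (358, 19)  from 3·(113,6) + (19,1)
…
step 6: (10457, 555)  from 6·(1545,82) + (1187,63)
…
step 10: (803418, 42641)  from 5·(151391,8035) + (46463,2466)
step 11: (954809, 50676)  from 1·(803418,42641) + (151391,8035)
(x₁, y₁) = (954809, 50676);  954809² − 355·50676² = 1 ✓

954809 50676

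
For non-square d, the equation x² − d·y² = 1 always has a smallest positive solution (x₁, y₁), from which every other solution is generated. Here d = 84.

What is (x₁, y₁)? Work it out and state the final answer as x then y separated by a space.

55 6

√84 = [9; 6,18, …], period ℓ=2 (even) → k=1
step 0: (9, 1)  from 9·(1,0) + (0,1)
step 1: (55, 6)  from 6·(9,1) + (1,0)
→ (55, 6).  Check: 55²=3025, 84·6²=3024, difference 1.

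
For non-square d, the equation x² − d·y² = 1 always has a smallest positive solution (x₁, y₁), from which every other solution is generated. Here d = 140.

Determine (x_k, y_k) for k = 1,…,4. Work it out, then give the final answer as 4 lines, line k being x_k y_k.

71 6
10081 852
1431431 120978
203253121 17178024

√140 → a₀=11, period (1,4,1,22); ℓ=4 even so k=3
i=0: a=11 ⇒ p=11, q=1
i=1: a=1 ⇒ p=12, q=1
i=2: a=4 ⇒ p=59, q=5
i=3: a=1 ⇒ p=71, q=6
→ (71, 6).  Check: 71²=5041, 140·6²=5040, difference 1.
k=2:  x_2 = 71·71+140·6·6 = 10081,  y_2 = 71·6+6·71 = 852
k=3:  x_3 = 71·10081+140·6·852 = 1431431,  y_3 = 71·852+6·10081 = 120978
k=4:  x_4 = 71·1431431+140·6·120978 = 203253121,  y_4 = 71·120978+6·1431431 = 17178024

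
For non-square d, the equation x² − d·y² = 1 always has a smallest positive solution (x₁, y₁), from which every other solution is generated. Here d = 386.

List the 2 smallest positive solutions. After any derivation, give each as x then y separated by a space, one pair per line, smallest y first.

√386 = [19; 1,1,1,4,1,18,1,4,1,1,1,38, …], period ℓ=12 (even) → k=11
i=0: a=19 ⇒ p=19, q=1
…
i=8: a=4 ⇒ p=32771, q=1668
…
i=10: a=1 ⇒ p=72163, q=3673
i=11: a=1 ⇒ p=111555, q=5678
(x₁, y₁) = (111555, 5678);  111555² − 386·5678² = 1 ✓
k=2:  x_2 = 111555·111555+386·5678·5678 = 24889036049,  y_2 = 111555·5678+5678·111555 = 1266818580

111555 5678
24889036049 1266818580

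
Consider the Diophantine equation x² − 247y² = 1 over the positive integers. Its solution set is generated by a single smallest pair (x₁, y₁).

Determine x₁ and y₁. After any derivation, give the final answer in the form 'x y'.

85292 5427

√247 = [15; 1,2,1,1,9,1,9,1,1,2,1,30, …], period ℓ=12 (even) → k=11
a_0=15:  p_0=15·1+0=15,  q_0=15·0+1=1
a_1=1:  p_1=1·15+1=16,  q_1=1·1+0=1
a_2=2:  p_2=2·16+15=47,  q_2=2·1+1=3
a_3=1:  p_3=1·47+16=63,  q_3=1·3+1=4
a_4=1:  p_4=1·63+47=110,  q_4=1·4+3=7
…
a_8=1:  p_8=1·11520+1163=12683,  q_8=1·733+74=807
a_9=1:  p_9=1·12683+11520=24203,  q_9=1·807+733=1540
a_10=2:  p_10=2·24203+12683=61089,  q_10=2·1540+807=3887
a_11=1:  p_11=1·61089+24203=85292,  q_11=1·3887+1540=5427
fundamental: x₁=85292, y₁=5427  (since 7274725264 − 247·29452329 = 1)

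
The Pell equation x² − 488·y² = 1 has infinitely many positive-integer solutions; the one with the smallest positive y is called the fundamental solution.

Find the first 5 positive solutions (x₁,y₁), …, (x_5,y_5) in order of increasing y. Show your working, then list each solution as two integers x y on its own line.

d=488: √d = [22; 11,44] (ℓ=2, even), read p_1/q_1
a_0=22:  p_0=22·1+0=22,  q_0=22·0+1=1
a_1=11:  p_1=11·22+1=243,  q_1=11·1+0=11
(x₁, y₁) = (243, 11);  243² − 488·11² = 1 ✓
k=2:  x_2 = 243·243+488·11·11 = 118097,  y_2 = 243·11+11·243 = 5346
k=3:  x_3 = 243·118097+488·11·5346 = 57394899,  y_3 = 243·5346+11·118097 = 2598145
k=4:  x_4 = 243·57394899+488·11·2598145 = 27893802817,  y_4 = 243·2598145+11·57394899 = 1262693124
k=5:  x_5 = 243·27893802817+488·11·1262693124 = 13556330774163,  y_5 = 243·1262693124+11·27893802817 = 613666260119

243 11
118097 5346
57394899 2598145
27893802817 1262693124
13556330774163 613666260119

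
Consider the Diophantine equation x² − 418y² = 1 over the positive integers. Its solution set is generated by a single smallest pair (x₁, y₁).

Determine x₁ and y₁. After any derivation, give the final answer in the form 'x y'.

33857 1656

√418 → a₀=20, period (2,4,20,4,2,40); ℓ=6 even so k=5
step 0: (20, 1)  from 20·(1,0) + (0,1)
…
step 2: (184, 9)  from 4·(41,2) + (20,1)
step 3: (3721, 182)  from 20·(184,9) + (41,2)
step 4: (15068, 737)  from 4·(3721,182) + (184,9)
step 5: (33857, 1656)  from 2·(15068,737) + (3721,182)
fundamental: x₁=33857, y₁=1656  (since 1146296449 − 418·2742336 = 1)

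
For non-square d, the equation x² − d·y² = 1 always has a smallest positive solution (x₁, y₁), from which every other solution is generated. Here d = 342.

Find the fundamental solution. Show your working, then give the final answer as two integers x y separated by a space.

37 2

d=342: √d = [18; 2,36] (ℓ=2, even), read p_1/q_1
k=0  a_k=18  p_k/q_k = 18/1
k=1  a_k=2  p_k/q_k = 37/2
fundamental: x₁=37, y₁=2  (since 1369 − 342·4 = 1)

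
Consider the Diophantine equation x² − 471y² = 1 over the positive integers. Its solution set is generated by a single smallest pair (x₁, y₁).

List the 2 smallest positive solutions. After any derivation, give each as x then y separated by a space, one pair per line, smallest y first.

7838695 361188
122890278606049 5662485139320

√471 = [21; 1,2,2,1,3,…,2,1,42, …], period ℓ=14 (even) → k=13
step 0: (21, 1)  from 21·(1,0) + (0,1)
step 1: (22, 1)  from 1·(21,1) + (1,0)
…
step 4: (217, 10)  from 1·(152,7) + (65,3)
step 5: (803, 37)  from 3·(217,10) + (152,7)
step 6: (3429, 158)  from 4·(803,37) + (217,10)
step 7: (48809, 2249)  from 14·(3429,158) + (803,37)
step 8: (198665, 9154)  from 4·(48809,2249) + (3429,158)
step 9: (644804, 29711)  from 3·(198665,9154) + (48809,2249)
step 10: (843469, 38865)  from 1·(644804,29711) + (198665,9154)
…
step 12: (5506953, 253747)  from 2·(2331742,107441) + (843469,38865)
step 13: (7838695, 361188)  from 1·(5506953,253747) + (2331742,107441)
→ (7838695, 361188).  Check: 7838695²=61445139303025, 471·361188²=61445139303024, difference 1.
n=2: (7838695,361188)∘(7838695,361188) = (7838695·7838695+471·361188·361188, 7838695·361188+361188·7838695) = (122890278606049,5662485139320)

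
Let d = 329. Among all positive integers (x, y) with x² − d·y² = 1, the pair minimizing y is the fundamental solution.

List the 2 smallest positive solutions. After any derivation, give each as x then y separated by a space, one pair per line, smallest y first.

√329 → a₀=18, period (7,4,2,1,1,4,1,1,2,4,7,36); ℓ=12 even so k=11
step 0: (18, 1)  from 18·(1,0) + (0,1)
step 1: (127, 7)  from 7·(18,1) + (1,0)
step 2: (526, 29)  from 4·(127,7) + (18,1)
…
step 4: (1705, 94)  from 1·(1179,65) + (526,29)
…
step 6: (13241, 730)  from 4·(2884,159) + (1705,94)
…
step 8: (29366, 1619)  from 1·(16125,889) + (13241,730)
step 9: (74857, 4127)  from 2·(29366,1619) + (16125,889)
step 10: (328794, 18127)  from 4·(74857,4127) + (29366,1619)
step 11: (2376415, 131016)  from 7·(328794,18127) + (74857,4127)
fundamental: x₁=2376415, y₁=131016  (since 5647348252225 − 329·17165192256 = 1)
(x_2, y_2) = (2376415·2376415 + 329·131016·131016, 2376415·131016 + 131016·2376415) = (11294696504449, 622696775280)

2376415 131016
11294696504449 622696775280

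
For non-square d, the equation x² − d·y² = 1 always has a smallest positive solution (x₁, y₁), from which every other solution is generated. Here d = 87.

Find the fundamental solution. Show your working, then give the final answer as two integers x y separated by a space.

28 3

[9; 3,18] for √87; ℓ=2 ⇒ convergent index 1
k=0  a_k=9  p_k/q_k = 9/1
k=1  a_k=3  p_k/q_k = 28/3
(x₁, y₁) = (28, 3);  28² − 87·3² = 1 ✓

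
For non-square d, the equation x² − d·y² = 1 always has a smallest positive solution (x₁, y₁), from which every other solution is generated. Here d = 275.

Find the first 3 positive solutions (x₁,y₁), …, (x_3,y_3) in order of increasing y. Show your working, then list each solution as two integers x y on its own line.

√275 = [16; 1,1,2,1,1,32, …], period ℓ=6 (even) → k=5
a_0=16:  p_0=16·1+0=16,  q_0=16·0+1=1
a_1=1:  p_1=1·16+1=17,  q_1=1·1+0=1
…
a_3=2:  p_3=2·33+17=83,  q_3=2·2+1=5
a_4=1:  p_4=1·83+33=116,  q_4=1·5+2=7
a_5=1:  p_5=1·116+83=199,  q_5=1·7+5=12
(x₁, y₁) = (199, 12);  199² − 275·12² = 1 ✓
n=2: (199,12)∘(199,12) = (199·199+275·12·12, 199·12+12·199) = (79201,4776)
n=3: (79201,4776)∘(199,12) = (199·79201+275·12·4776, 199·4776+12·79201) = (31521799,1900836)

199 12
79201 4776
31521799 1900836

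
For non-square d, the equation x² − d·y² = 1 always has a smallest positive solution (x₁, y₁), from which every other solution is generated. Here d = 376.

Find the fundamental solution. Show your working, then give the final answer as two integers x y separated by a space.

2143295 110532

[19; 2,1,1,3,1,…,1,2,38] for √376; ℓ=16 ⇒ convergent index 15
i=0: a=19 ⇒ p=19, q=1
…
i=3: a=1 ⇒ p=97, q=5
i=4: a=3 ⇒ p=349, q=18
i=5: a=1 ⇒ p=446, q=23
i=6: a=2 ⇒ p=1241, q=64
i=7: a=2 ⇒ p=2928, q=151
i=8: a=4 ⇒ p=12953, q=668
…
i=14: a=1 ⇒ p=837427, q=43187
i=15: a=2 ⇒ p=2143295, q=110532
(x₁, y₁) = (2143295, 110532);  2143295² − 376·110532² = 1 ✓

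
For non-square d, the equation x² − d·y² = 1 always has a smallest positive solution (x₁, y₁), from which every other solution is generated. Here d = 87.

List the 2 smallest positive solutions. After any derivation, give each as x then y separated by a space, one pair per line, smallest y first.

28 3
1567 168

[9; 3,18] for √87; ℓ=2 ⇒ convergent index 1
k=0  a_k=9  p_k/q_k = 9/1
k=1  a_k=3  p_k/q_k = 28/3
fundamental: x₁=28, y₁=3  (since 784 − 87·9 = 1)
n=2: (28,3)∘(28,3) = (28·28+87·3·3, 28·3+3·28) = (1567,168)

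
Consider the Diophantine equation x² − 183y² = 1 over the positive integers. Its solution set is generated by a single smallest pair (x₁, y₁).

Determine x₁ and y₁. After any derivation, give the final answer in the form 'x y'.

[13; 1,1,8,1,1,26] for √183; ℓ=6 ⇒ convergent index 5
a_0=13:  p_0=13·1+0=13,  q_0=13·0+1=1
a_1=1:  p_1=1·13+1=14,  q_1=1·1+0=1
…
a_3=8:  p_3=8·27+14=230,  q_3=8·2+1=17
a_4=1:  p_4=1·230+27=257,  q_4=1·17+2=19
a_5=1:  p_5=1·257+230=487,  q_5=1·19+17=36
fundamental: x₁=487, y₁=36  (since 237169 − 183·1296 = 1)

487 36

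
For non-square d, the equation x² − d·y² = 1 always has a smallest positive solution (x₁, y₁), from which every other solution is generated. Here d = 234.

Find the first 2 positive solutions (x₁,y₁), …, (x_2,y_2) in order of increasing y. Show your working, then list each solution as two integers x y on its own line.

5201 340
54100801 3536680

[15; 3,2,1,2,1,2,3,30] for √234; ℓ=8 ⇒ convergent index 7
a_0=15:  p_0=15·1+0=15,  q_0=15·0+1=1
a_1=3:  p_1=3·15+1=46,  q_1=3·1+0=3
a_2=2:  p_2=2·46+15=107,  q_2=2·3+1=7
…
a_4=2:  p_4=2·153+107=413,  q_4=2·10+7=27
…
a_6=2:  p_6=2·566+413=1545,  q_6=2·37+27=101
a_7=3:  p_7=3·1545+566=5201,  q_7=3·101+37=340
→ (5201, 340).  Check: 5201²=27050401, 234·340²=27050400, difference 1.
n=2: (5201,340)∘(5201,340) = (5201·5201+234·340·340, 5201·340+340·5201) = (54100801,3536680)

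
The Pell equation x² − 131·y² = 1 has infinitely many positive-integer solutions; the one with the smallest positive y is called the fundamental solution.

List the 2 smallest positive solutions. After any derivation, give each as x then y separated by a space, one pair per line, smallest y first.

10610 927
225144199 19670940

[11; 2,4,11,4,2,22] for √131; ℓ=6 ⇒ convergent index 5
i=0: a=11 ⇒ p=11, q=1
i=1: a=2 ⇒ p=23, q=2
i=2: a=4 ⇒ p=103, q=9
i=3: a=11 ⇒ p=1156, q=101
i=4: a=4 ⇒ p=4727, q=413
i=5: a=2 ⇒ p=10610, q=927
(x₁, y₁) = (10610, 927);  10610² − 131·927² = 1 ✓
(x_2, y_2) = (10610·10610 + 131·927·927, 10610·927 + 927·10610) = (225144199, 19670940)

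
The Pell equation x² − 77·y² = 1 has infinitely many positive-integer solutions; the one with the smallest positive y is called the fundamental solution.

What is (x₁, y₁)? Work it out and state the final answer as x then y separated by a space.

[8; 1,3,2,3,1,16] for √77; ℓ=6 ⇒ convergent index 5
i=0: a=8 ⇒ p=8, q=1
i=1: a=1 ⇒ p=9, q=1
i=2: a=3 ⇒ p=35, q=4
i=3: a=2 ⇒ p=79, q=9
i=4: a=3 ⇒ p=272, q=31
i=5: a=1 ⇒ p=351, q=40
fundamental: x₁=351, y₁=40  (since 123201 − 77·1600 = 1)

351 40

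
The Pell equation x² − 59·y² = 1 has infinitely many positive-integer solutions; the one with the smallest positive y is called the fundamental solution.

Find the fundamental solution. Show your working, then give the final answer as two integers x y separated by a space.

530 69

d=59: √d = [7; 1,2,7,2,1,14] (ℓ=6, even), read p_5/q_5
a_0=7:  p_0=7·1+0=7,  q_0=7·0+1=1
a_1=1:  p_1=1·7+1=8,  q_1=1·1+0=1
…
a_4=2:  p_4=2·169+23=361,  q_4=2·22+3=47
a_5=1:  p_5=1·361+169=530,  q_5=1·47+22=69
(x₁, y₁) = (530, 69);  530² − 59·69² = 1 ✓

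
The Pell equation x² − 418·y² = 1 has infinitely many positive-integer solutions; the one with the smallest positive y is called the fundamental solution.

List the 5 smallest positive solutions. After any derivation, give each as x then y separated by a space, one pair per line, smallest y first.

d=418: √d = [20; 2,4,20,4,2,40] (ℓ=6, even), read p_5/q_5
i=0: a=20 ⇒ p=20, q=1
i=1: a=2 ⇒ p=41, q=2
…
i=4: a=4 ⇒ p=15068, q=737
i=5: a=2 ⇒ p=33857, q=1656
fundamental: x₁=33857, y₁=1656  (since 1146296449 − 418·2742336 = 1)
(33857+1656√418)^2 = 2292592897 + 112134384√418
(33857+1656√418)^3 = 155240635393601 + 7593067676520√418
(33857+1656√418)^4 = 10511964382749705217 + 514156984535740896√418
(33857+1656√418)^5 = 711807156058272903670337 + 34815626043260091355224√418

33857 1656
2292592897 112134384
155240635393601 7593067676520
10511964382749705217 514156984535740896
711807156058272903670337 34815626043260091355224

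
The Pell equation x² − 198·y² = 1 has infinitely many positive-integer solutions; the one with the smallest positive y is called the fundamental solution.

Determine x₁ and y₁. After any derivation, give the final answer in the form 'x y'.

√198 = [14; 14,28, …], period ℓ=2 (even) → k=1
i=0: a=14 ⇒ p=14, q=1
i=1: a=14 ⇒ p=197, q=14
(x₁, y₁) = (197, 14);  197² − 198·14² = 1 ✓

197 14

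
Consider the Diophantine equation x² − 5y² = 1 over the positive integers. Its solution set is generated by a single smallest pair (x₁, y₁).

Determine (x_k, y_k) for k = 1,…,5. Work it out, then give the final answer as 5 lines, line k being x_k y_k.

[2; 4] for √5; ℓ=1 ⇒ convergent index 1
step 0: (2, 1)  from 2·(1,0) + (0,1)
step 1: (9, 4)  from 4·(2,1) + (1,0)
fundamental: x₁=9, y₁=4  (since 81 − 5·16 = 1)
(9+4√5)^2 = 161 + 72√5
(9+4√5)^3 = 2889 + 1292√5
(9+4√5)^4 = 51841 + 23184√5
(9+4√5)^5 = 930249 + 416020√5

9 4
161 72
2889 1292
51841 23184
930249 416020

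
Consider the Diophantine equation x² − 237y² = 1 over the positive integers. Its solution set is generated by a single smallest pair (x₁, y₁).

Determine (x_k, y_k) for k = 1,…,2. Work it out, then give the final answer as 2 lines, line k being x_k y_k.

√237 → a₀=15, period (2,1,1,7,10,7,1,1,2,30); ℓ=10 even so k=9
k=0  a_k=15  p_k/q_k = 15/1
…
k=4  a_k=7  p_k/q_k = 585/38
k=5  a_k=10  p_k/q_k = 5927/385
k=6  a_k=7  p_k/q_k = 42074/2733
…
k=8  a_k=1  p_k/q_k = 90075/5851
k=9  a_k=2  p_k/q_k = 228151/14820
(x₁, y₁) = (228151, 14820);  228151² − 237·14820² = 1 ✓
n=2: (228151,14820)∘(228151,14820) = (228151·228151+237·14820·14820, 228151·14820+14820·228151) = (104105757601,6762395640)

228151 14820
104105757601 6762395640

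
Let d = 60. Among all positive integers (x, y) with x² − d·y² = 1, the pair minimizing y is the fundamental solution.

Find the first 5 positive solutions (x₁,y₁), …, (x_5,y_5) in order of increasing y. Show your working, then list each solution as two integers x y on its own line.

31 4
1921 248
119071 15372
7380481 952816
457470751 59059220

√60 = [7; 1,2,1,14, …], period ℓ=4 (even) → k=3
step 0: (7, 1)  from 7·(1,0) + (0,1)
step 1: (8, 1)  from 1·(7,1) + (1,0)
step 2: (23, 3)  from 2·(8,1) + (7,1)
step 3: (31, 4)  from 1·(23,3) + (8,1)
fundamental: x₁=31, y₁=4  (since 961 − 60·16 = 1)
(x_2, y_2) = (31·31 + 60·4·4, 31·4 + 4·31) = (1921, 248)
(x_3, y_3) = (31·1921 + 60·4·248, 31·248 + 4·1921) = (119071, 15372)
(x_4, y_4) = (31·119071 + 60·4·15372, 31·15372 + 4·119071) = (7380481, 952816)
(x_5, y_5) = (31·7380481 + 60·4·952816, 31·952816 + 4·7380481) = (457470751, 59059220)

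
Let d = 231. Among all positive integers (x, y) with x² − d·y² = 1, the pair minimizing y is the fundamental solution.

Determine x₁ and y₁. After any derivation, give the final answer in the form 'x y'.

d=231: √d = [15; 5,30] (ℓ=2, even), read p_1/q_1
i=0: a=15 ⇒ p=15, q=1
i=1: a=5 ⇒ p=76, q=5
fundamental: x₁=76, y₁=5  (since 5776 − 231·25 = 1)

76 5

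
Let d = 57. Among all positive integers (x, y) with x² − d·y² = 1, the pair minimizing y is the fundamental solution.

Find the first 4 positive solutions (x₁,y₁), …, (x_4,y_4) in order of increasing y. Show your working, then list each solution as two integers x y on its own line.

151 20
45601 6040
13771351 1824060
4158902401 550860080

√57 → a₀=7, period (1,1,4,1,1,14); ℓ=6 even so k=5
i=0: a=7 ⇒ p=7, q=1
i=1: a=1 ⇒ p=8, q=1
…
i=4: a=1 ⇒ p=83, q=11
i=5: a=1 ⇒ p=151, q=20
fundamental: x₁=151, y₁=20  (since 22801 − 57·400 = 1)
n=2: (151,20)∘(151,20) = (151·151+57·20·20, 151·20+20·151) = (45601,6040)
n=3: (45601,6040)∘(151,20) = (151·45601+57·20·6040, 151·6040+20·45601) = (13771351,1824060)
n=4: (13771351,1824060)∘(151,20) = (151·13771351+57·20·1824060, 151·1824060+20·13771351) = (4158902401,550860080)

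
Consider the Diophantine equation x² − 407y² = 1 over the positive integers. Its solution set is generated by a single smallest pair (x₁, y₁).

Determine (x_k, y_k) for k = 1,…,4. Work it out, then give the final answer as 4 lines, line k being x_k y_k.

2663 132
14183137 703032
75539384999 3744348300
402322750321537 19942398342768

[20; 5,1,2,1,5,40] for √407; ℓ=6 ⇒ convergent index 5
step 0: (20, 1)  from 20·(1,0) + (0,1)
step 1: (101, 5)  from 5·(20,1) + (1,0)
step 2: (121, 6)  from 1·(101,5) + (20,1)
…
step 4: (464, 23)  from 1·(343,17) + (121,6)
step 5: (2663, 132)  from 5·(464,23) + (343,17)
(x₁, y₁) = (2663, 132);  2663² − 407·132² = 1 ✓
n=2: (2663,132)∘(2663,132) = (2663·2663+407·132·132, 2663·132+132·2663) = (14183137,703032)
n=3: (14183137,703032)∘(2663,132) = (2663·14183137+407·132·703032, 2663·703032+132·14183137) = (75539384999,3744348300)
n=4: (75539384999,3744348300)∘(2663,132) = (2663·75539384999+407·132·3744348300, 2663·3744348300+132·75539384999) = (402322750321537,19942398342768)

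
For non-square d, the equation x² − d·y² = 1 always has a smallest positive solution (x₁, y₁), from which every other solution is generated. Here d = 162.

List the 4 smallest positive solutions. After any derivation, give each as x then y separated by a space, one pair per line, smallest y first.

√162 = [12; 1,2,1,2,12,2,1,2,1,24, …], period ℓ=10 (even) → k=9
k=0  a_k=12  p_k/q_k = 12/1
…
k=2  a_k=2  p_k/q_k = 38/3
…
k=5  a_k=12  p_k/q_k = 1731/136
…
k=8  a_k=2  p_k/q_k = 14268/1121
k=9  a_k=1  p_k/q_k = 19601/1540
fundamental: x₁=19601, y₁=1540  (since 384199201 − 162·2371600 = 1)
k=2:  x_2 = 19601·19601+162·1540·1540 = 768398401,  y_2 = 19601·1540+1540·19601 = 60371080
k=3:  x_3 = 19601·768398401+162·1540·60371080 = 30122754096401,  y_3 = 19601·60371080+1540·768398401 = 2366667076620
k=4:  x_4 = 19601·30122754096401+162·1540·2366667076620 = 1180872205318713601,  y_4 = 19601·2366667076620+1540·30122754096401 = 92778082677286160

19601 1540
768398401 60371080
30122754096401 2366667076620
1180872205318713601 92778082677286160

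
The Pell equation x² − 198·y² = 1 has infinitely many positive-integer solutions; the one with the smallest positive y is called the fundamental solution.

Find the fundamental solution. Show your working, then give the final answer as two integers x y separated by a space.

197 14

√198 = [14; 14,28, …], period ℓ=2 (even) → k=1
k=0  a_k=14  p_k/q_k = 14/1
k=1  a_k=14  p_k/q_k = 197/14
(x₁, y₁) = (197, 14);  197² − 198·14² = 1 ✓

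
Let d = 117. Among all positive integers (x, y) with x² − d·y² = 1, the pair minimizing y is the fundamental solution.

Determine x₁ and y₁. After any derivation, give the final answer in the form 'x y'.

649 60

d=117: √d = [10; 1,4,2,4,1,20] (ℓ=6, even), read p_5/q_5
a_0=10:  p_0=10·1+0=10,  q_0=10·0+1=1
a_1=1:  p_1=1·10+1=11,  q_1=1·1+0=1
a_2=4:  p_2=4·11+10=54,  q_2=4·1+1=5
a_3=2:  p_3=2·54+11=119,  q_3=2·5+1=11
a_4=4:  p_4=4·119+54=530,  q_4=4·11+5=49
a_5=1:  p_5=1·530+119=649,  q_5=1·49+11=60
→ (649, 60).  Check: 649²=421201, 117·60²=421200, difference 1.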